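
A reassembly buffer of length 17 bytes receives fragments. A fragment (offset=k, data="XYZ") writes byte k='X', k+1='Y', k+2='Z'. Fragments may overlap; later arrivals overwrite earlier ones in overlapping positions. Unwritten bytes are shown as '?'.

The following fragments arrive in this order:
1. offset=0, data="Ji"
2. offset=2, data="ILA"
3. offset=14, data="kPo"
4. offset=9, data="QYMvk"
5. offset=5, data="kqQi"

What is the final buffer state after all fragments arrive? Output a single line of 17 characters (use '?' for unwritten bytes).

Fragment 1: offset=0 data="Ji" -> buffer=Ji???????????????
Fragment 2: offset=2 data="ILA" -> buffer=JiILA????????????
Fragment 3: offset=14 data="kPo" -> buffer=JiILA?????????kPo
Fragment 4: offset=9 data="QYMvk" -> buffer=JiILA????QYMvkkPo
Fragment 5: offset=5 data="kqQi" -> buffer=JiILAkqQiQYMvkkPo

Answer: JiILAkqQiQYMvkkPo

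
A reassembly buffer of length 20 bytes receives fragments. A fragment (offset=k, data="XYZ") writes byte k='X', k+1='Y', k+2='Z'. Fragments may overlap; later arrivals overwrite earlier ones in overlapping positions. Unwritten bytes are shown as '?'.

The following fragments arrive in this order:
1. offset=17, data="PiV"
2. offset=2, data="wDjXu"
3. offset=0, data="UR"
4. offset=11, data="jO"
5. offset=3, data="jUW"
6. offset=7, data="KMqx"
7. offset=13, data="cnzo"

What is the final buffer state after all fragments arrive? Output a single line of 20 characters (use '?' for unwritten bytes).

Fragment 1: offset=17 data="PiV" -> buffer=?????????????????PiV
Fragment 2: offset=2 data="wDjXu" -> buffer=??wDjXu??????????PiV
Fragment 3: offset=0 data="UR" -> buffer=URwDjXu??????????PiV
Fragment 4: offset=11 data="jO" -> buffer=URwDjXu????jO????PiV
Fragment 5: offset=3 data="jUW" -> buffer=URwjUWu????jO????PiV
Fragment 6: offset=7 data="KMqx" -> buffer=URwjUWuKMqxjO????PiV
Fragment 7: offset=13 data="cnzo" -> buffer=URwjUWuKMqxjOcnzoPiV

Answer: URwjUWuKMqxjOcnzoPiV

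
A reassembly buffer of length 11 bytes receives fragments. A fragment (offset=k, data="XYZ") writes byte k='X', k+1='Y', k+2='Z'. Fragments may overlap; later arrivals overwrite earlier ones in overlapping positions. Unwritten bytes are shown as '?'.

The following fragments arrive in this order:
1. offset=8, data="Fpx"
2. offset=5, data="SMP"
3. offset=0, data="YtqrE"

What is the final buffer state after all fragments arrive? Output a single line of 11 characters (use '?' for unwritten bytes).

Fragment 1: offset=8 data="Fpx" -> buffer=????????Fpx
Fragment 2: offset=5 data="SMP" -> buffer=?????SMPFpx
Fragment 3: offset=0 data="YtqrE" -> buffer=YtqrESMPFpx

Answer: YtqrESMPFpx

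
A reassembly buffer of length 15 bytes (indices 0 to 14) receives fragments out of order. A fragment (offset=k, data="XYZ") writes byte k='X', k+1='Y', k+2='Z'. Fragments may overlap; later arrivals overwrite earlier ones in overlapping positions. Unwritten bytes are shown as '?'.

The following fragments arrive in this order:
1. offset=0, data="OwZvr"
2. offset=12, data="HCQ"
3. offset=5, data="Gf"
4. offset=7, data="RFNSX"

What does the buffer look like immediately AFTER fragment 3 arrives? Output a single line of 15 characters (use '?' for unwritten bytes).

Answer: OwZvrGf?????HCQ

Derivation:
Fragment 1: offset=0 data="OwZvr" -> buffer=OwZvr??????????
Fragment 2: offset=12 data="HCQ" -> buffer=OwZvr???????HCQ
Fragment 3: offset=5 data="Gf" -> buffer=OwZvrGf?????HCQ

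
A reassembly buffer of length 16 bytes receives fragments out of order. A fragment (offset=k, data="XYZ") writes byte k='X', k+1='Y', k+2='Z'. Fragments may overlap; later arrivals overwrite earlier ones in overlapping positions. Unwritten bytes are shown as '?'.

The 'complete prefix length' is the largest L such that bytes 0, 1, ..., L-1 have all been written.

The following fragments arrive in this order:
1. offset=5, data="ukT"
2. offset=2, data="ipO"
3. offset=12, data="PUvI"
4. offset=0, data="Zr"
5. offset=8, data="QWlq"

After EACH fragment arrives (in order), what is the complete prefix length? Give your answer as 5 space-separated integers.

Answer: 0 0 0 8 16

Derivation:
Fragment 1: offset=5 data="ukT" -> buffer=?????ukT???????? -> prefix_len=0
Fragment 2: offset=2 data="ipO" -> buffer=??ipOukT???????? -> prefix_len=0
Fragment 3: offset=12 data="PUvI" -> buffer=??ipOukT????PUvI -> prefix_len=0
Fragment 4: offset=0 data="Zr" -> buffer=ZripOukT????PUvI -> prefix_len=8
Fragment 5: offset=8 data="QWlq" -> buffer=ZripOukTQWlqPUvI -> prefix_len=16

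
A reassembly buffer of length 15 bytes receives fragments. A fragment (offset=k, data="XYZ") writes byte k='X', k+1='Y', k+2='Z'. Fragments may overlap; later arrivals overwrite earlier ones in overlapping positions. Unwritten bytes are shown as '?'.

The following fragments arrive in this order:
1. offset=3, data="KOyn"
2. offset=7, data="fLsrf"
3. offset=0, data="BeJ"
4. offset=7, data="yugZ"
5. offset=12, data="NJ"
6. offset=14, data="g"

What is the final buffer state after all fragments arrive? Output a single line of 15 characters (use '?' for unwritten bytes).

Fragment 1: offset=3 data="KOyn" -> buffer=???KOyn????????
Fragment 2: offset=7 data="fLsrf" -> buffer=???KOynfLsrf???
Fragment 3: offset=0 data="BeJ" -> buffer=BeJKOynfLsrf???
Fragment 4: offset=7 data="yugZ" -> buffer=BeJKOynyugZf???
Fragment 5: offset=12 data="NJ" -> buffer=BeJKOynyugZfNJ?
Fragment 6: offset=14 data="g" -> buffer=BeJKOynyugZfNJg

Answer: BeJKOynyugZfNJg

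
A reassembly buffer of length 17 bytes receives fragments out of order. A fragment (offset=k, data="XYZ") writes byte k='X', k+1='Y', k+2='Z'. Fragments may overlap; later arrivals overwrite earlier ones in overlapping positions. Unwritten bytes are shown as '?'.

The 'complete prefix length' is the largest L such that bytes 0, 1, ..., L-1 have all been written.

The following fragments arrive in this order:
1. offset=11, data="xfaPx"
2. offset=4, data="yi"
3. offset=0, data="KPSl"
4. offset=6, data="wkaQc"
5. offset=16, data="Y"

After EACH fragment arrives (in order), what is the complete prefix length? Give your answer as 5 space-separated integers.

Answer: 0 0 6 16 17

Derivation:
Fragment 1: offset=11 data="xfaPx" -> buffer=???????????xfaPx? -> prefix_len=0
Fragment 2: offset=4 data="yi" -> buffer=????yi?????xfaPx? -> prefix_len=0
Fragment 3: offset=0 data="KPSl" -> buffer=KPSlyi?????xfaPx? -> prefix_len=6
Fragment 4: offset=6 data="wkaQc" -> buffer=KPSlyiwkaQcxfaPx? -> prefix_len=16
Fragment 5: offset=16 data="Y" -> buffer=KPSlyiwkaQcxfaPxY -> prefix_len=17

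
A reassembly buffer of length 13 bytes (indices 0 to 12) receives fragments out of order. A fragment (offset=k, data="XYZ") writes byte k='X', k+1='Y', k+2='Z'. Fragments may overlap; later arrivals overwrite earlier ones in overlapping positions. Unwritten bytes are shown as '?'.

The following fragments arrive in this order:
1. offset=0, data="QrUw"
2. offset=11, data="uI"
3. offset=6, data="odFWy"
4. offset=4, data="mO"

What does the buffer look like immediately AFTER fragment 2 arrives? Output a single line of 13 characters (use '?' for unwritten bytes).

Answer: QrUw???????uI

Derivation:
Fragment 1: offset=0 data="QrUw" -> buffer=QrUw?????????
Fragment 2: offset=11 data="uI" -> buffer=QrUw???????uI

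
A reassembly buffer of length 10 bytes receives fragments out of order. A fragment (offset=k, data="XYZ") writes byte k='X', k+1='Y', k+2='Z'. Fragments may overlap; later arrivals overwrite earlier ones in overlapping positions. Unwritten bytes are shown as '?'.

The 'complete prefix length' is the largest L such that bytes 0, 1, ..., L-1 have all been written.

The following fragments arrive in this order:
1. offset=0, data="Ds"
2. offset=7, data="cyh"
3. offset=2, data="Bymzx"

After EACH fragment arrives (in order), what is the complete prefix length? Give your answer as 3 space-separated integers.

Answer: 2 2 10

Derivation:
Fragment 1: offset=0 data="Ds" -> buffer=Ds???????? -> prefix_len=2
Fragment 2: offset=7 data="cyh" -> buffer=Ds?????cyh -> prefix_len=2
Fragment 3: offset=2 data="Bymzx" -> buffer=DsBymzxcyh -> prefix_len=10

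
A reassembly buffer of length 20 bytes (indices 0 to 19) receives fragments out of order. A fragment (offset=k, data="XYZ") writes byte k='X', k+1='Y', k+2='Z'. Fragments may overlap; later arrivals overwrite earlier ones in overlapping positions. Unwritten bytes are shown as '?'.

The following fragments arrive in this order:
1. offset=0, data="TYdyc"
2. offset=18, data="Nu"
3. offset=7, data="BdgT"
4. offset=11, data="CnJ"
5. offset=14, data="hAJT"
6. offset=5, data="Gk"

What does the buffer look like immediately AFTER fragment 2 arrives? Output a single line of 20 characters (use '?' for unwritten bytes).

Fragment 1: offset=0 data="TYdyc" -> buffer=TYdyc???????????????
Fragment 2: offset=18 data="Nu" -> buffer=TYdyc?????????????Nu

Answer: TYdyc?????????????Nu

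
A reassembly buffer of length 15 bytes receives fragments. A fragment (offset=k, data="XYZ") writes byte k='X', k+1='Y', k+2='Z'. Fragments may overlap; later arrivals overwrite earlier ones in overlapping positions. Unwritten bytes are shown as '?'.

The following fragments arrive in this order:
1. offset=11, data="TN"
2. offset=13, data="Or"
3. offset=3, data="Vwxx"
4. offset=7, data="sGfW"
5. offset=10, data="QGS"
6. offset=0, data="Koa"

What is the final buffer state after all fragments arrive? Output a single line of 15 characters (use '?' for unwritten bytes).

Answer: KoaVwxxsGfQGSOr

Derivation:
Fragment 1: offset=11 data="TN" -> buffer=???????????TN??
Fragment 2: offset=13 data="Or" -> buffer=???????????TNOr
Fragment 3: offset=3 data="Vwxx" -> buffer=???Vwxx????TNOr
Fragment 4: offset=7 data="sGfW" -> buffer=???VwxxsGfWTNOr
Fragment 5: offset=10 data="QGS" -> buffer=???VwxxsGfQGSOr
Fragment 6: offset=0 data="Koa" -> buffer=KoaVwxxsGfQGSOr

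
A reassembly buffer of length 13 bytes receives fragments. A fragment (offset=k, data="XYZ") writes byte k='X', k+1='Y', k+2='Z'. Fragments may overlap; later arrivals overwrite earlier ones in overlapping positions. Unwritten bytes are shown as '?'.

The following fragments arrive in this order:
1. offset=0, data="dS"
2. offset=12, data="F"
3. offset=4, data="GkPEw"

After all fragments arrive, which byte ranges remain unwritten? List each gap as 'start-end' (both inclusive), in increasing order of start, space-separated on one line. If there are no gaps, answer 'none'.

Fragment 1: offset=0 len=2
Fragment 2: offset=12 len=1
Fragment 3: offset=4 len=5
Gaps: 2-3 9-11

Answer: 2-3 9-11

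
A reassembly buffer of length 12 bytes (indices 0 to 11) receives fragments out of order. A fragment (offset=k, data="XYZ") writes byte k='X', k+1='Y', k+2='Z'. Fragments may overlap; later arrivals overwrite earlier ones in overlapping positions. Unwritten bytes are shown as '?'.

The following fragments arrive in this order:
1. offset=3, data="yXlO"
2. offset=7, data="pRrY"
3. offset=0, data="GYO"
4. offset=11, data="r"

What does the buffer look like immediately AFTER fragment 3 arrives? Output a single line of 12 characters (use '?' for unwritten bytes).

Fragment 1: offset=3 data="yXlO" -> buffer=???yXlO?????
Fragment 2: offset=7 data="pRrY" -> buffer=???yXlOpRrY?
Fragment 3: offset=0 data="GYO" -> buffer=GYOyXlOpRrY?

Answer: GYOyXlOpRrY?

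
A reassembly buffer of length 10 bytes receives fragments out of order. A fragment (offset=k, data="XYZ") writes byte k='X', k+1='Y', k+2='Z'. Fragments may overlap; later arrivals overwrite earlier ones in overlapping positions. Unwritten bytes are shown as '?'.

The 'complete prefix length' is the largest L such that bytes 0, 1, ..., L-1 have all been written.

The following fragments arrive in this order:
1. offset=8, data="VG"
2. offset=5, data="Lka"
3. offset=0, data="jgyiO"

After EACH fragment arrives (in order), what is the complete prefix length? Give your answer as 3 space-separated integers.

Fragment 1: offset=8 data="VG" -> buffer=????????VG -> prefix_len=0
Fragment 2: offset=5 data="Lka" -> buffer=?????LkaVG -> prefix_len=0
Fragment 3: offset=0 data="jgyiO" -> buffer=jgyiOLkaVG -> prefix_len=10

Answer: 0 0 10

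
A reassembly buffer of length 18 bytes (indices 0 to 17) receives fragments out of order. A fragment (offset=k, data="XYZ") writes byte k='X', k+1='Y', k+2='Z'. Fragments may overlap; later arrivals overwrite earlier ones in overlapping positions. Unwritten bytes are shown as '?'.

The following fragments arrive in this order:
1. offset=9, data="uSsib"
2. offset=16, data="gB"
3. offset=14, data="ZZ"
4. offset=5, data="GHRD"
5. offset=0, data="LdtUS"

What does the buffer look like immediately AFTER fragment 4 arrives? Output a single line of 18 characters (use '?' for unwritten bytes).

Answer: ?????GHRDuSsibZZgB

Derivation:
Fragment 1: offset=9 data="uSsib" -> buffer=?????????uSsib????
Fragment 2: offset=16 data="gB" -> buffer=?????????uSsib??gB
Fragment 3: offset=14 data="ZZ" -> buffer=?????????uSsibZZgB
Fragment 4: offset=5 data="GHRD" -> buffer=?????GHRDuSsibZZgB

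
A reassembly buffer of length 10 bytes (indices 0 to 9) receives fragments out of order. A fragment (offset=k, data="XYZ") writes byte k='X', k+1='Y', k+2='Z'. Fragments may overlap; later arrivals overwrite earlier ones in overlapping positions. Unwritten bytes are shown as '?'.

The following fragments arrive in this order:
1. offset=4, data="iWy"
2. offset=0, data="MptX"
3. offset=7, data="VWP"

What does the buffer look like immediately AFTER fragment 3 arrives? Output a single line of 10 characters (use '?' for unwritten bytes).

Answer: MptXiWyVWP

Derivation:
Fragment 1: offset=4 data="iWy" -> buffer=????iWy???
Fragment 2: offset=0 data="MptX" -> buffer=MptXiWy???
Fragment 3: offset=7 data="VWP" -> buffer=MptXiWyVWP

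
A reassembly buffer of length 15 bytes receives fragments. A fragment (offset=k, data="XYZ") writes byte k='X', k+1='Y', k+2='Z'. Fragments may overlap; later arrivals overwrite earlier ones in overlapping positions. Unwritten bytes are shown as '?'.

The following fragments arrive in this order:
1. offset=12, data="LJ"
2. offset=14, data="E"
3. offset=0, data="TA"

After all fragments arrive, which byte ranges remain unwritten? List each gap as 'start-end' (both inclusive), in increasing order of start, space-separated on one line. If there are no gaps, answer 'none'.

Answer: 2-11

Derivation:
Fragment 1: offset=12 len=2
Fragment 2: offset=14 len=1
Fragment 3: offset=0 len=2
Gaps: 2-11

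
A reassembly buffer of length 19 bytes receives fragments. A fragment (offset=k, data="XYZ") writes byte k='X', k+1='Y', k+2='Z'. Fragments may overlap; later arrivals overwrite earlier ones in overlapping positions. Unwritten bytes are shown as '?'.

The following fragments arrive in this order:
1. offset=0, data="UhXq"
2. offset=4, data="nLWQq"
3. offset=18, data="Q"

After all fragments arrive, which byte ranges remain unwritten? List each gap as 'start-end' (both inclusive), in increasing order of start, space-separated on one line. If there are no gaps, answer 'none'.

Fragment 1: offset=0 len=4
Fragment 2: offset=4 len=5
Fragment 3: offset=18 len=1
Gaps: 9-17

Answer: 9-17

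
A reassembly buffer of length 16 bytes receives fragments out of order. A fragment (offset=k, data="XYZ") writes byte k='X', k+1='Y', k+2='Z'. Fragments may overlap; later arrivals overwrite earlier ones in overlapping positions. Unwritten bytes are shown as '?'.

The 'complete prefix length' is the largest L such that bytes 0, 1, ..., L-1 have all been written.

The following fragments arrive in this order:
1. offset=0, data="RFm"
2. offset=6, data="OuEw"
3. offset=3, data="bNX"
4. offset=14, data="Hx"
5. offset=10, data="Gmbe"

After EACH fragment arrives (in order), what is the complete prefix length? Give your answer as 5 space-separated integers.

Fragment 1: offset=0 data="RFm" -> buffer=RFm????????????? -> prefix_len=3
Fragment 2: offset=6 data="OuEw" -> buffer=RFm???OuEw?????? -> prefix_len=3
Fragment 3: offset=3 data="bNX" -> buffer=RFmbNXOuEw?????? -> prefix_len=10
Fragment 4: offset=14 data="Hx" -> buffer=RFmbNXOuEw????Hx -> prefix_len=10
Fragment 5: offset=10 data="Gmbe" -> buffer=RFmbNXOuEwGmbeHx -> prefix_len=16

Answer: 3 3 10 10 16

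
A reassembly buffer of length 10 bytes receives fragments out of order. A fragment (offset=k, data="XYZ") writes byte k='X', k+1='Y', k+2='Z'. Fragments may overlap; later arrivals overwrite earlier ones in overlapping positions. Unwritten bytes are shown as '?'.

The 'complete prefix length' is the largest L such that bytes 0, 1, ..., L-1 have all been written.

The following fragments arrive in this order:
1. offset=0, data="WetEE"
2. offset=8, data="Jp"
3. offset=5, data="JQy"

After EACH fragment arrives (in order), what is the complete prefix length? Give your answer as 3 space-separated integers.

Answer: 5 5 10

Derivation:
Fragment 1: offset=0 data="WetEE" -> buffer=WetEE????? -> prefix_len=5
Fragment 2: offset=8 data="Jp" -> buffer=WetEE???Jp -> prefix_len=5
Fragment 3: offset=5 data="JQy" -> buffer=WetEEJQyJp -> prefix_len=10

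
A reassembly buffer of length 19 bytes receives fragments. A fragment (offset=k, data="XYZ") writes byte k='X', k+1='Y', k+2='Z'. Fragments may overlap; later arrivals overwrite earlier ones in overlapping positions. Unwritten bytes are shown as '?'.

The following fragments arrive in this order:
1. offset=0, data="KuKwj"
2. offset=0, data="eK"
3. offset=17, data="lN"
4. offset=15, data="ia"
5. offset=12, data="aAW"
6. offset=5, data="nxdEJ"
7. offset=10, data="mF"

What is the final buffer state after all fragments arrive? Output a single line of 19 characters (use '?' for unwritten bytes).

Answer: eKKwjnxdEJmFaAWialN

Derivation:
Fragment 1: offset=0 data="KuKwj" -> buffer=KuKwj??????????????
Fragment 2: offset=0 data="eK" -> buffer=eKKwj??????????????
Fragment 3: offset=17 data="lN" -> buffer=eKKwj????????????lN
Fragment 4: offset=15 data="ia" -> buffer=eKKwj??????????ialN
Fragment 5: offset=12 data="aAW" -> buffer=eKKwj???????aAWialN
Fragment 6: offset=5 data="nxdEJ" -> buffer=eKKwjnxdEJ??aAWialN
Fragment 7: offset=10 data="mF" -> buffer=eKKwjnxdEJmFaAWialN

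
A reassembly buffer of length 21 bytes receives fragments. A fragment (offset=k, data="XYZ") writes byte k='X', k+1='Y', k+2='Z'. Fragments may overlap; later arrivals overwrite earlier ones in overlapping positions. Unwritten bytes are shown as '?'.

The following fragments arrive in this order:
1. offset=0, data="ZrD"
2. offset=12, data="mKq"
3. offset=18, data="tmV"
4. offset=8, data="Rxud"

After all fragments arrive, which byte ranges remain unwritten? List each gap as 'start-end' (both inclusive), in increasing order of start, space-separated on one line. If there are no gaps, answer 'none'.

Answer: 3-7 15-17

Derivation:
Fragment 1: offset=0 len=3
Fragment 2: offset=12 len=3
Fragment 3: offset=18 len=3
Fragment 4: offset=8 len=4
Gaps: 3-7 15-17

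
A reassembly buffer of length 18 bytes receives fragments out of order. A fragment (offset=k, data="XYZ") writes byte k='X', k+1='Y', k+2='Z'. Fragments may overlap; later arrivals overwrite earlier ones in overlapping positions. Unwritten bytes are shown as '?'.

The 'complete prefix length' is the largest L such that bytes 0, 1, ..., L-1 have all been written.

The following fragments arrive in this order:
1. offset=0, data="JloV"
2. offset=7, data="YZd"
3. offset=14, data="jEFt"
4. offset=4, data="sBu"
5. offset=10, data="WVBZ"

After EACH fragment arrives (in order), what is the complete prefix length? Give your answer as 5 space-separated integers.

Fragment 1: offset=0 data="JloV" -> buffer=JloV?????????????? -> prefix_len=4
Fragment 2: offset=7 data="YZd" -> buffer=JloV???YZd???????? -> prefix_len=4
Fragment 3: offset=14 data="jEFt" -> buffer=JloV???YZd????jEFt -> prefix_len=4
Fragment 4: offset=4 data="sBu" -> buffer=JloVsBuYZd????jEFt -> prefix_len=10
Fragment 5: offset=10 data="WVBZ" -> buffer=JloVsBuYZdWVBZjEFt -> prefix_len=18

Answer: 4 4 4 10 18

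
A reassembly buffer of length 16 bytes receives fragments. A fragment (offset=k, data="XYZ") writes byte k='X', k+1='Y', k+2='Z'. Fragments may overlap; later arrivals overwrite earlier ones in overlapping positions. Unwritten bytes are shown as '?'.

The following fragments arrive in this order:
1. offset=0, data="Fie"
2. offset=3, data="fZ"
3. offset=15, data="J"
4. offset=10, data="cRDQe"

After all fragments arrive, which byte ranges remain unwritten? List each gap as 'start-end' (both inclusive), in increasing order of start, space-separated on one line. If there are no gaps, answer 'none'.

Fragment 1: offset=0 len=3
Fragment 2: offset=3 len=2
Fragment 3: offset=15 len=1
Fragment 4: offset=10 len=5
Gaps: 5-9

Answer: 5-9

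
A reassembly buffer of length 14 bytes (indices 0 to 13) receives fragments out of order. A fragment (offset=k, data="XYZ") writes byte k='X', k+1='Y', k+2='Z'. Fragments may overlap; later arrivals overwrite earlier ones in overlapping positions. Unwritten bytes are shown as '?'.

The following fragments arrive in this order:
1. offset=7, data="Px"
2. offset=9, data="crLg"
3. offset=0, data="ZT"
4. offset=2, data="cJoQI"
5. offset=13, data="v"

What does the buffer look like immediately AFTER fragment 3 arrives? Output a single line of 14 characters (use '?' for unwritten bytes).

Fragment 1: offset=7 data="Px" -> buffer=???????Px?????
Fragment 2: offset=9 data="crLg" -> buffer=???????PxcrLg?
Fragment 3: offset=0 data="ZT" -> buffer=ZT?????PxcrLg?

Answer: ZT?????PxcrLg?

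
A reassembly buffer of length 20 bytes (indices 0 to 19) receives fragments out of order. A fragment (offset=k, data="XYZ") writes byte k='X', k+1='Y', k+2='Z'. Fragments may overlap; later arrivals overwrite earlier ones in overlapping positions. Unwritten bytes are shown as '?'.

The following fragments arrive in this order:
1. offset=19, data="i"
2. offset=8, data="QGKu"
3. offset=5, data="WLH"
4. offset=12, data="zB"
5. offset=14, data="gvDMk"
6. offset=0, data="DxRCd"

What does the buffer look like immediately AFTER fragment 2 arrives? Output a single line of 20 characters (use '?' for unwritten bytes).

Fragment 1: offset=19 data="i" -> buffer=???????????????????i
Fragment 2: offset=8 data="QGKu" -> buffer=????????QGKu???????i

Answer: ????????QGKu???????i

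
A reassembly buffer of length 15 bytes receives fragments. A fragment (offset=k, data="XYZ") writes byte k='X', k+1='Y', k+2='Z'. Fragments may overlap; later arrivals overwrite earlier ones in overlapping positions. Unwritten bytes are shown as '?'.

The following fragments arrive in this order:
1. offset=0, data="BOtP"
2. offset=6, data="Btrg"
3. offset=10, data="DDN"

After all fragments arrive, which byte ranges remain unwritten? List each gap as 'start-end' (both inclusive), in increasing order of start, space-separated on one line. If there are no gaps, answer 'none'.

Fragment 1: offset=0 len=4
Fragment 2: offset=6 len=4
Fragment 3: offset=10 len=3
Gaps: 4-5 13-14

Answer: 4-5 13-14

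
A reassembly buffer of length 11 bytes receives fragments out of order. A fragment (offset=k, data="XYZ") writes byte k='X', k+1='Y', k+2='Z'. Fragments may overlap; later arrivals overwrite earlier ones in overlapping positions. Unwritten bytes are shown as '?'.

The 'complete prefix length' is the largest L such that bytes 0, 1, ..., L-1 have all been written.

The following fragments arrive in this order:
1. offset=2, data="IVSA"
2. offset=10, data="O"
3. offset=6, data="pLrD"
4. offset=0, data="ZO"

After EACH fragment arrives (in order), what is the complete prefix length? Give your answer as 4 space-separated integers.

Answer: 0 0 0 11

Derivation:
Fragment 1: offset=2 data="IVSA" -> buffer=??IVSA????? -> prefix_len=0
Fragment 2: offset=10 data="O" -> buffer=??IVSA????O -> prefix_len=0
Fragment 3: offset=6 data="pLrD" -> buffer=??IVSApLrDO -> prefix_len=0
Fragment 4: offset=0 data="ZO" -> buffer=ZOIVSApLrDO -> prefix_len=11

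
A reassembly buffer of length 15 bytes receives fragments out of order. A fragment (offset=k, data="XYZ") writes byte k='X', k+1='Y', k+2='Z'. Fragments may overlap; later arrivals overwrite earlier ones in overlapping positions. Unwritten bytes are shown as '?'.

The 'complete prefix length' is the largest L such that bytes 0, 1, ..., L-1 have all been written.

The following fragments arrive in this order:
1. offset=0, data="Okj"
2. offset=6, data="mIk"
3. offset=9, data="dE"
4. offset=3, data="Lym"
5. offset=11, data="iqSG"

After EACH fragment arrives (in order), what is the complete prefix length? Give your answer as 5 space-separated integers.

Fragment 1: offset=0 data="Okj" -> buffer=Okj???????????? -> prefix_len=3
Fragment 2: offset=6 data="mIk" -> buffer=Okj???mIk?????? -> prefix_len=3
Fragment 3: offset=9 data="dE" -> buffer=Okj???mIkdE???? -> prefix_len=3
Fragment 4: offset=3 data="Lym" -> buffer=OkjLymmIkdE???? -> prefix_len=11
Fragment 5: offset=11 data="iqSG" -> buffer=OkjLymmIkdEiqSG -> prefix_len=15

Answer: 3 3 3 11 15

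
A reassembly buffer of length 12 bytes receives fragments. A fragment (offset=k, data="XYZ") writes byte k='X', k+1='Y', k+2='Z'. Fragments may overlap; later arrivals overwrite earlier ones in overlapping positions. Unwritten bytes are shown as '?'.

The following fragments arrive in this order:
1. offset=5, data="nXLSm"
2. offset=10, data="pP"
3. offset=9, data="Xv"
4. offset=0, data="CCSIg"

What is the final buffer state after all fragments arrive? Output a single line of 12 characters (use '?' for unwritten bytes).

Answer: CCSIgnXLSXvP

Derivation:
Fragment 1: offset=5 data="nXLSm" -> buffer=?????nXLSm??
Fragment 2: offset=10 data="pP" -> buffer=?????nXLSmpP
Fragment 3: offset=9 data="Xv" -> buffer=?????nXLSXvP
Fragment 4: offset=0 data="CCSIg" -> buffer=CCSIgnXLSXvP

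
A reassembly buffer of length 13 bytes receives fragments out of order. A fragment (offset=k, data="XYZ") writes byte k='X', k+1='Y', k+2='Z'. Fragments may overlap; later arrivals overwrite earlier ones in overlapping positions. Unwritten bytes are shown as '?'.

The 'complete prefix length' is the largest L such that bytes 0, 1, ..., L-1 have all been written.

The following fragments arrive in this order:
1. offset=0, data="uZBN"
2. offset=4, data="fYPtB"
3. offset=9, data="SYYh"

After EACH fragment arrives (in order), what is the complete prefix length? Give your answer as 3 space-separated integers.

Answer: 4 9 13

Derivation:
Fragment 1: offset=0 data="uZBN" -> buffer=uZBN????????? -> prefix_len=4
Fragment 2: offset=4 data="fYPtB" -> buffer=uZBNfYPtB???? -> prefix_len=9
Fragment 3: offset=9 data="SYYh" -> buffer=uZBNfYPtBSYYh -> prefix_len=13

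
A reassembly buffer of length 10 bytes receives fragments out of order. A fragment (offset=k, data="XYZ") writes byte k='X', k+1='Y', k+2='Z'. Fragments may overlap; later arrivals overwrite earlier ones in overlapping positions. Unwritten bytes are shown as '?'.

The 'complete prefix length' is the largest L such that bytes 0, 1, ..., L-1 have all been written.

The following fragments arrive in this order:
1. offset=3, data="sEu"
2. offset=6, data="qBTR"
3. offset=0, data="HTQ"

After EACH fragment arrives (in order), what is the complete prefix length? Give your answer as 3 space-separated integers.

Fragment 1: offset=3 data="sEu" -> buffer=???sEu???? -> prefix_len=0
Fragment 2: offset=6 data="qBTR" -> buffer=???sEuqBTR -> prefix_len=0
Fragment 3: offset=0 data="HTQ" -> buffer=HTQsEuqBTR -> prefix_len=10

Answer: 0 0 10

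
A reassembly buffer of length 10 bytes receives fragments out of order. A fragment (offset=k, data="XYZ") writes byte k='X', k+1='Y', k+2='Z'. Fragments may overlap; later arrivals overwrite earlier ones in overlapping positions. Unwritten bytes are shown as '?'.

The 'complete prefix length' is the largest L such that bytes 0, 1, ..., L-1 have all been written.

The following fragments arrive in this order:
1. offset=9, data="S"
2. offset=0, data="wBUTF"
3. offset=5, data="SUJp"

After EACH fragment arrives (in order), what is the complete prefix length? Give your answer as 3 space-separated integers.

Answer: 0 5 10

Derivation:
Fragment 1: offset=9 data="S" -> buffer=?????????S -> prefix_len=0
Fragment 2: offset=0 data="wBUTF" -> buffer=wBUTF????S -> prefix_len=5
Fragment 3: offset=5 data="SUJp" -> buffer=wBUTFSUJpS -> prefix_len=10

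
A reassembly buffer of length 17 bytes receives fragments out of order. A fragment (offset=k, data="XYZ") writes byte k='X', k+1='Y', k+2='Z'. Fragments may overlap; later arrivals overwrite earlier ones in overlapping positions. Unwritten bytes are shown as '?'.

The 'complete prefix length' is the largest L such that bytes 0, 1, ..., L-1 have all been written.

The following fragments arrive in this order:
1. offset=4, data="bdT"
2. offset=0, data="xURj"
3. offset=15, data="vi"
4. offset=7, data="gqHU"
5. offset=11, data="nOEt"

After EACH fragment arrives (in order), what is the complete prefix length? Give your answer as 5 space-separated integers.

Fragment 1: offset=4 data="bdT" -> buffer=????bdT?????????? -> prefix_len=0
Fragment 2: offset=0 data="xURj" -> buffer=xURjbdT?????????? -> prefix_len=7
Fragment 3: offset=15 data="vi" -> buffer=xURjbdT????????vi -> prefix_len=7
Fragment 4: offset=7 data="gqHU" -> buffer=xURjbdTgqHU????vi -> prefix_len=11
Fragment 5: offset=11 data="nOEt" -> buffer=xURjbdTgqHUnOEtvi -> prefix_len=17

Answer: 0 7 7 11 17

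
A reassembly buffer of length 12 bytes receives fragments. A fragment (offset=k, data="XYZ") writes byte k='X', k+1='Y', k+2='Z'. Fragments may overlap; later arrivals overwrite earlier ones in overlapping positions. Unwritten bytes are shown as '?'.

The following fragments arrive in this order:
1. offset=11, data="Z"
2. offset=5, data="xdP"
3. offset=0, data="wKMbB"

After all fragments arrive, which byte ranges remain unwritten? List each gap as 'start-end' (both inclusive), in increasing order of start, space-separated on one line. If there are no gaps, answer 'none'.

Fragment 1: offset=11 len=1
Fragment 2: offset=5 len=3
Fragment 3: offset=0 len=5
Gaps: 8-10

Answer: 8-10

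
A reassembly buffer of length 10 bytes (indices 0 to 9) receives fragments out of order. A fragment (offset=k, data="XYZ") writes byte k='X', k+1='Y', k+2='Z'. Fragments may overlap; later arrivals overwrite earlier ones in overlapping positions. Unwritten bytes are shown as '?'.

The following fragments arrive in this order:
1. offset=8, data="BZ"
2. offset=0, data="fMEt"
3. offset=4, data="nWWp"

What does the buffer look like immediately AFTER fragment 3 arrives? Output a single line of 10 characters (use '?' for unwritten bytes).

Answer: fMEtnWWpBZ

Derivation:
Fragment 1: offset=8 data="BZ" -> buffer=????????BZ
Fragment 2: offset=0 data="fMEt" -> buffer=fMEt????BZ
Fragment 3: offset=4 data="nWWp" -> buffer=fMEtnWWpBZ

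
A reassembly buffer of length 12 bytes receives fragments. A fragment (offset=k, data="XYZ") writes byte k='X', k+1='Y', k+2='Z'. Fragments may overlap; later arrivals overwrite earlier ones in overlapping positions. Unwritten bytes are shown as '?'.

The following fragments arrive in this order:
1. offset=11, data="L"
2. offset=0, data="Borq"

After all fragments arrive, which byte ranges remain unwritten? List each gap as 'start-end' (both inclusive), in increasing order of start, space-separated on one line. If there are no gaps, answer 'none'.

Answer: 4-10

Derivation:
Fragment 1: offset=11 len=1
Fragment 2: offset=0 len=4
Gaps: 4-10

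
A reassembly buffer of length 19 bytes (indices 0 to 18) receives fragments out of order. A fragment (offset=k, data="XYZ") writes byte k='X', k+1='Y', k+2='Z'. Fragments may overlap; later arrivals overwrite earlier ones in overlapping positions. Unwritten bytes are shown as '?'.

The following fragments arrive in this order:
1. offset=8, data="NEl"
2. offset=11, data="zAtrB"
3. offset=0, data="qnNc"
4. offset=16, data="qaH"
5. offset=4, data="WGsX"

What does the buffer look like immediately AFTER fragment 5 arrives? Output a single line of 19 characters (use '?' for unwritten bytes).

Fragment 1: offset=8 data="NEl" -> buffer=????????NEl????????
Fragment 2: offset=11 data="zAtrB" -> buffer=????????NElzAtrB???
Fragment 3: offset=0 data="qnNc" -> buffer=qnNc????NElzAtrB???
Fragment 4: offset=16 data="qaH" -> buffer=qnNc????NElzAtrBqaH
Fragment 5: offset=4 data="WGsX" -> buffer=qnNcWGsXNElzAtrBqaH

Answer: qnNcWGsXNElzAtrBqaH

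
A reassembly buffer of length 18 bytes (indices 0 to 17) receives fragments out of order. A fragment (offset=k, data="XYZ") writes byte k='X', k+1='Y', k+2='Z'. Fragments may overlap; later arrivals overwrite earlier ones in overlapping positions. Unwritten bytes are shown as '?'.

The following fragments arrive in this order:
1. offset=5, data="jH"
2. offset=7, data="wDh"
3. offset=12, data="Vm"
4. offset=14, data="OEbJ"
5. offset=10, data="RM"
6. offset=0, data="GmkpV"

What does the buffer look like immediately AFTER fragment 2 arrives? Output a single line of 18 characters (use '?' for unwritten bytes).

Answer: ?????jHwDh????????

Derivation:
Fragment 1: offset=5 data="jH" -> buffer=?????jH???????????
Fragment 2: offset=7 data="wDh" -> buffer=?????jHwDh????????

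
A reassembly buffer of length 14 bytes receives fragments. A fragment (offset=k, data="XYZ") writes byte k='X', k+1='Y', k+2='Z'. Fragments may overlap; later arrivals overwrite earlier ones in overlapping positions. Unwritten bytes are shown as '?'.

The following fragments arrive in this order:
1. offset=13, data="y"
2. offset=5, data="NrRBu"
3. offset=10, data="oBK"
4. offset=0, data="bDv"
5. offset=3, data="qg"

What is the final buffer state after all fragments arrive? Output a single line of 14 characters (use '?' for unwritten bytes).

Answer: bDvqgNrRBuoBKy

Derivation:
Fragment 1: offset=13 data="y" -> buffer=?????????????y
Fragment 2: offset=5 data="NrRBu" -> buffer=?????NrRBu???y
Fragment 3: offset=10 data="oBK" -> buffer=?????NrRBuoBKy
Fragment 4: offset=0 data="bDv" -> buffer=bDv??NrRBuoBKy
Fragment 5: offset=3 data="qg" -> buffer=bDvqgNrRBuoBKy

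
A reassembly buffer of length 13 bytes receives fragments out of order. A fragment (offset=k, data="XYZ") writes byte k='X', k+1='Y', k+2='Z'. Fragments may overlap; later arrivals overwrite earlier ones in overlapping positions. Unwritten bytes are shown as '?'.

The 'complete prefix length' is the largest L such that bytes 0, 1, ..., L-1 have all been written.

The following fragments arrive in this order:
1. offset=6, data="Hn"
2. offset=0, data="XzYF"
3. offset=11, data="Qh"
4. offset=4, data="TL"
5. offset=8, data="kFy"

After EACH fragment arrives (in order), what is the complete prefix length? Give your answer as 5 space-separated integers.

Answer: 0 4 4 8 13

Derivation:
Fragment 1: offset=6 data="Hn" -> buffer=??????Hn????? -> prefix_len=0
Fragment 2: offset=0 data="XzYF" -> buffer=XzYF??Hn????? -> prefix_len=4
Fragment 3: offset=11 data="Qh" -> buffer=XzYF??Hn???Qh -> prefix_len=4
Fragment 4: offset=4 data="TL" -> buffer=XzYFTLHn???Qh -> prefix_len=8
Fragment 5: offset=8 data="kFy" -> buffer=XzYFTLHnkFyQh -> prefix_len=13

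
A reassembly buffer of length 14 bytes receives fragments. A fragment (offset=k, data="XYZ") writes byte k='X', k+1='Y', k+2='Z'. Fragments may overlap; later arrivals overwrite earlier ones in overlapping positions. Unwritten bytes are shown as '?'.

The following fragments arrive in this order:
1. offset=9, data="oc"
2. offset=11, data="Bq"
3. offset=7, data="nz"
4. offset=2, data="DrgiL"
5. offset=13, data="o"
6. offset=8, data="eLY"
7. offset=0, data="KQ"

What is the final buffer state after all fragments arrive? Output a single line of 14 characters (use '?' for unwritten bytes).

Answer: KQDrgiLneLYBqo

Derivation:
Fragment 1: offset=9 data="oc" -> buffer=?????????oc???
Fragment 2: offset=11 data="Bq" -> buffer=?????????ocBq?
Fragment 3: offset=7 data="nz" -> buffer=???????nzocBq?
Fragment 4: offset=2 data="DrgiL" -> buffer=??DrgiLnzocBq?
Fragment 5: offset=13 data="o" -> buffer=??DrgiLnzocBqo
Fragment 6: offset=8 data="eLY" -> buffer=??DrgiLneLYBqo
Fragment 7: offset=0 data="KQ" -> buffer=KQDrgiLneLYBqo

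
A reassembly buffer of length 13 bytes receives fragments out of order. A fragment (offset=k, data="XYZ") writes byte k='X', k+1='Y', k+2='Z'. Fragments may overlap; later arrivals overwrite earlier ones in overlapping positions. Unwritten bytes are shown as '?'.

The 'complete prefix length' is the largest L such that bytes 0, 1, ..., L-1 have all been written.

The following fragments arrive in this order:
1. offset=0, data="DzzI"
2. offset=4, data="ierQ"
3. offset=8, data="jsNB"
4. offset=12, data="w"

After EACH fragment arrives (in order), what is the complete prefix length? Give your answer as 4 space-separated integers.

Answer: 4 8 12 13

Derivation:
Fragment 1: offset=0 data="DzzI" -> buffer=DzzI????????? -> prefix_len=4
Fragment 2: offset=4 data="ierQ" -> buffer=DzzIierQ????? -> prefix_len=8
Fragment 3: offset=8 data="jsNB" -> buffer=DzzIierQjsNB? -> prefix_len=12
Fragment 4: offset=12 data="w" -> buffer=DzzIierQjsNBw -> prefix_len=13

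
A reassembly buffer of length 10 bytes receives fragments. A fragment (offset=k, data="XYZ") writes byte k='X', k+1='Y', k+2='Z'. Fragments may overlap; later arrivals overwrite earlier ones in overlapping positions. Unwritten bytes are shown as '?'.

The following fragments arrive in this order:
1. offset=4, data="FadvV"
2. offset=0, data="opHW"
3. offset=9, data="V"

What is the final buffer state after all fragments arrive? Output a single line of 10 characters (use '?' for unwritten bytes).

Answer: opHWFadvVV

Derivation:
Fragment 1: offset=4 data="FadvV" -> buffer=????FadvV?
Fragment 2: offset=0 data="opHW" -> buffer=opHWFadvV?
Fragment 3: offset=9 data="V" -> buffer=opHWFadvVV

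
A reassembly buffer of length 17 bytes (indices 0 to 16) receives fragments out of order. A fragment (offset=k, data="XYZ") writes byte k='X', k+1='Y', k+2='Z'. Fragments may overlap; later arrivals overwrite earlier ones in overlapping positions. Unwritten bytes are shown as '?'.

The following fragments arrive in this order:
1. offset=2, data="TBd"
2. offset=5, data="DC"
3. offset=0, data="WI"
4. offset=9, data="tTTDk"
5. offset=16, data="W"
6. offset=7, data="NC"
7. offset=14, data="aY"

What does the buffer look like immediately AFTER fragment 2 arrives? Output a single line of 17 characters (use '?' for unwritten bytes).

Answer: ??TBdDC??????????

Derivation:
Fragment 1: offset=2 data="TBd" -> buffer=??TBd????????????
Fragment 2: offset=5 data="DC" -> buffer=??TBdDC??????????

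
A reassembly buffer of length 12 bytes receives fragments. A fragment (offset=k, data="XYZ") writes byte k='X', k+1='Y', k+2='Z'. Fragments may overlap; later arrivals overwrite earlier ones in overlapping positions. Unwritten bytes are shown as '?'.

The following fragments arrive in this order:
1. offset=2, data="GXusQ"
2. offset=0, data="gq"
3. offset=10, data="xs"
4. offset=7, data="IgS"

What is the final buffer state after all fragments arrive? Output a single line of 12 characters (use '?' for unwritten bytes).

Fragment 1: offset=2 data="GXusQ" -> buffer=??GXusQ?????
Fragment 2: offset=0 data="gq" -> buffer=gqGXusQ?????
Fragment 3: offset=10 data="xs" -> buffer=gqGXusQ???xs
Fragment 4: offset=7 data="IgS" -> buffer=gqGXusQIgSxs

Answer: gqGXusQIgSxs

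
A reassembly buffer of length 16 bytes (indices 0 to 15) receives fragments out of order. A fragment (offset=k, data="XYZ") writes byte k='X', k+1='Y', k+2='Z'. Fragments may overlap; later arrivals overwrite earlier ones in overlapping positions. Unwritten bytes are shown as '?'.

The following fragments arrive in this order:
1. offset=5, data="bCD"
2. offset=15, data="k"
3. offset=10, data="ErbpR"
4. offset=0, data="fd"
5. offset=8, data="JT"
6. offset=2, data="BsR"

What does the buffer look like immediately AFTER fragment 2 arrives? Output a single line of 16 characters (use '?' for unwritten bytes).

Fragment 1: offset=5 data="bCD" -> buffer=?????bCD????????
Fragment 2: offset=15 data="k" -> buffer=?????bCD???????k

Answer: ?????bCD???????k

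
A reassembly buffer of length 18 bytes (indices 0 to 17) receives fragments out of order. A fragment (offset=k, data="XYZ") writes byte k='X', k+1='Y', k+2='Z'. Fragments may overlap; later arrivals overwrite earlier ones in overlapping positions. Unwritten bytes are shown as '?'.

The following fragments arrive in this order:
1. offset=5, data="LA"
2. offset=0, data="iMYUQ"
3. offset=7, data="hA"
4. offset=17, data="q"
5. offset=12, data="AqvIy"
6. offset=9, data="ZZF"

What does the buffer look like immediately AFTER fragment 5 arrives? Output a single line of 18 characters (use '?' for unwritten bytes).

Answer: iMYUQLAhA???AqvIyq

Derivation:
Fragment 1: offset=5 data="LA" -> buffer=?????LA???????????
Fragment 2: offset=0 data="iMYUQ" -> buffer=iMYUQLA???????????
Fragment 3: offset=7 data="hA" -> buffer=iMYUQLAhA?????????
Fragment 4: offset=17 data="q" -> buffer=iMYUQLAhA????????q
Fragment 5: offset=12 data="AqvIy" -> buffer=iMYUQLAhA???AqvIyq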